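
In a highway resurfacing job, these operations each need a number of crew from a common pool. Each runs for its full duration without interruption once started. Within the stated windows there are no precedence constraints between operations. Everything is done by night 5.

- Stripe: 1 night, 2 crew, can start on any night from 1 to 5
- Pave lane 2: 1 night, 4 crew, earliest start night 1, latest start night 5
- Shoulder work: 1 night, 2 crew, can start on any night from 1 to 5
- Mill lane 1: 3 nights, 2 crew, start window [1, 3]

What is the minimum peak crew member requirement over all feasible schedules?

4

Early-start (Stripe@1, Pave lane 2@1, Shoulder work@1, Mill lane 1@1) gives peak 10: n1:10  n2:2  n3:2  n4:0  n5:0.
Shift Pave lane 2→2, Mill lane 1→3.
Schedule Stripe@1, Pave lane 2@2, Shoulder work@1, Mill lane 1@3: n1:4  n2:4  n3:2  n4:2  n5:2 — peak 4.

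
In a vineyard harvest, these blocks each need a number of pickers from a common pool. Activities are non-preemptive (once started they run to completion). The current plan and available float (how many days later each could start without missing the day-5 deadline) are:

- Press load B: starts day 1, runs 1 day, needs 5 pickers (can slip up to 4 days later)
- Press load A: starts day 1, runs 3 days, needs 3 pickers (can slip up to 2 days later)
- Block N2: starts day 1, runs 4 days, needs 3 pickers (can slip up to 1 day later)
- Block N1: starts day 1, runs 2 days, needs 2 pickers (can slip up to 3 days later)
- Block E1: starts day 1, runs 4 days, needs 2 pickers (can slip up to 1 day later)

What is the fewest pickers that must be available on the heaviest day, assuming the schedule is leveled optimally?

Early-start (Press load B@1, Press load A@1, Block N2@1, Block N1@1, Block E1@1) gives peak 15: d1:15  d2:10  d3:8  d4:5  d5:0.
Shift Block N2→2, Block N1→4, Block E1→2.
Schedule Press load B@1, Press load A@1, Block N2@2, Block N1@4, Block E1@2: d1:8  d2:8  d3:8  d4:7  d5:7 — peak 8.
Total picker-days = 38 over 5 days ⇒ peak ≥ ⌈38/5⌉ = 8, so 8 is optimal.

8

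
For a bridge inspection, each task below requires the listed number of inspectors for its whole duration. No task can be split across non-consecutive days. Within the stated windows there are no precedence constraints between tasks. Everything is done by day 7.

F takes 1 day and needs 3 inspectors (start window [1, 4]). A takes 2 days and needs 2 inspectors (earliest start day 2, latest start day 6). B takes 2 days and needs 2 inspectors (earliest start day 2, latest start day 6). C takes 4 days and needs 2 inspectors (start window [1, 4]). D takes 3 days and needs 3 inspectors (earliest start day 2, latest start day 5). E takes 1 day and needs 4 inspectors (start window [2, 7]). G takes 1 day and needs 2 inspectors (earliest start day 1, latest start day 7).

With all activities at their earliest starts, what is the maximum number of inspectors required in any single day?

Early-start schedule: F@1, A@2, B@2, C@1, D@2, E@2, G@1.
Load per day: day 1: 7, day 2: 13, day 3: 9, day 4: 5, day 5: 0, day 6: 0, day 7: 0.
Peak is 13.

13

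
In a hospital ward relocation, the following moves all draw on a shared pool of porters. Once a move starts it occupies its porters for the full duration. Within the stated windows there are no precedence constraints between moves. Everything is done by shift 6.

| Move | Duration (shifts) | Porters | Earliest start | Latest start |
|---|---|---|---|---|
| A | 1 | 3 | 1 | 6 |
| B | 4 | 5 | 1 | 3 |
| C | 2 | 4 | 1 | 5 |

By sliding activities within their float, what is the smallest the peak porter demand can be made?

Early-start (A@1, B@1, C@1) gives peak 12: s1:12  s2:9  s3:5  s4:5  s5:0  s6:0.
Shift B→3.
Schedule A@1, B@3, C@1: s1:7  s2:4  s3:5  s4:5  s5:5  s6:5 — peak 7.

7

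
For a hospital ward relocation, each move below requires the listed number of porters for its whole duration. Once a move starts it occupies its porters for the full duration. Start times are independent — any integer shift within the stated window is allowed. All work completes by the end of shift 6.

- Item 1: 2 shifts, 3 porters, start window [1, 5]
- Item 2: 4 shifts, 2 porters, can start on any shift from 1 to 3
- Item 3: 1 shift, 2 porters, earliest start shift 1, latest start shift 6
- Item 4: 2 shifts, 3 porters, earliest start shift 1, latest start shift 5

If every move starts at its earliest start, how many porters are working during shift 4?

At early start, shift 4 has: Item 2.
Demand: 2 = 2.

2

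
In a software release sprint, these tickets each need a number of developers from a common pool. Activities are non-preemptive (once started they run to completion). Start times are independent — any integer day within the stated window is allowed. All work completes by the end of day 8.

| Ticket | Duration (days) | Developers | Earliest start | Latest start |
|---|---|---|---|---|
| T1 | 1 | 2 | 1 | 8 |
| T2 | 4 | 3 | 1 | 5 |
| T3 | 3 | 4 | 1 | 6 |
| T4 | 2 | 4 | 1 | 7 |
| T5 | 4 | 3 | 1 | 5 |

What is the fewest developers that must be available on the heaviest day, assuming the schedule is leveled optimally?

Early-start (T1@1, T2@1, T3@1, T4@1, T5@1) gives peak 16: d1:16  d2:14  d3:10  d4:6  d5:0  d6:0  d7:0  d8:0.
Shift T3→2, T4→5, T5→5.
Schedule T1@1, T2@1, T3@2, T4@5, T5@5: d1:5  d2:7  d3:7  d4:7  d5:7  d6:7  d7:3  d8:3 — peak 7.

7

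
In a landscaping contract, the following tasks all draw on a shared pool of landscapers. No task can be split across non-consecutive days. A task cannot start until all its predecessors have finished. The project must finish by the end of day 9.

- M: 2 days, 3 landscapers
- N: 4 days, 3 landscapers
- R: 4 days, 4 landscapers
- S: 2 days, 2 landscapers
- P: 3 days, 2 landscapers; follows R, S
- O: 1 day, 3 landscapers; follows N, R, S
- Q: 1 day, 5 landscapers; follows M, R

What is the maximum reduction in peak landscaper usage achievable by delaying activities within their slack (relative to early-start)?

5

Early-start peak: d1:12  d2:12  d3:7  d4:7  d5:10  d6:2  d7:2  d8:0  d9:0 ⇒ 12.
Leveled (M@1, N@1, R@3, S@5, P@7, O@7, Q@8): d1:6  d2:6  d3:7  d4:7  d5:6  d6:6  d7:5  d8:7  d9:2 ⇒ 7.
Reduction 12 − 7 = 5.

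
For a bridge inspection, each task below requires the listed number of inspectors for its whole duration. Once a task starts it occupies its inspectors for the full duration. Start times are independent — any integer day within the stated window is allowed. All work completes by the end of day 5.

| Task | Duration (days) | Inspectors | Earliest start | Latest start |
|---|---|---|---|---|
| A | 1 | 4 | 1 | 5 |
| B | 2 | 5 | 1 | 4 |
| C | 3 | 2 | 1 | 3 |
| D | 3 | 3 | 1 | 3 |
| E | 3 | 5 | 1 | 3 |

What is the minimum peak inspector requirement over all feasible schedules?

Early-start (A@1, B@1, C@1, D@1, E@1) gives peak 19: d1:19  d2:15  d3:10  d4:0  d5:0.
Shift C→2, D→2, E→3.
Schedule A@1, B@1, C@2, D@2, E@3: d1:9  d2:10  d3:10  d4:10  d5:5 — peak 10.

10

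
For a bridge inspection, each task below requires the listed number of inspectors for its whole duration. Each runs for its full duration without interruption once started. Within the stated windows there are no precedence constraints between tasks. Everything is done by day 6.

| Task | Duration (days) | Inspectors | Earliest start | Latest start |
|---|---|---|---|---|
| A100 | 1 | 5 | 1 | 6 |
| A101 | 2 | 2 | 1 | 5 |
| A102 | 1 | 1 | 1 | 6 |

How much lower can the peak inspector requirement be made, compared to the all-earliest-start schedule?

3

Early-start peak: d1:8  d2:2  d3:0  d4:0  d5:0  d6:0 ⇒ 8.
Leveled (A100@1, A101@2, A102@2): d1:5  d2:3  d3:2  d4:0  d5:0  d6:0 ⇒ 5.
Reduction 8 − 5 = 3.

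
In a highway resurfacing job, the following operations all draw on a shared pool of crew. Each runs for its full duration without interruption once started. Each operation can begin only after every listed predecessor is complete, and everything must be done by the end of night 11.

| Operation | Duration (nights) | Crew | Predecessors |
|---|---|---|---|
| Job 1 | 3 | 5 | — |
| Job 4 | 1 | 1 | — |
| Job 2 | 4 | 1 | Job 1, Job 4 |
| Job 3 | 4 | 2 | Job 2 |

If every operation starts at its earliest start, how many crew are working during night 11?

2

At early start, night 11 has: Job 3.
Demand: 2 = 2.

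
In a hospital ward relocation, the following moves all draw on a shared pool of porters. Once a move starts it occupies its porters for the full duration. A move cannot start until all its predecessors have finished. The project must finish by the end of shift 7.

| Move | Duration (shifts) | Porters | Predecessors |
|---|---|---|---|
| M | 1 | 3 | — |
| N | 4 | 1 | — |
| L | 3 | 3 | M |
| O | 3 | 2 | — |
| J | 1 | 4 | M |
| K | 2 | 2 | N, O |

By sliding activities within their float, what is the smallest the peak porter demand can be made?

Early-start (M@1, N@1, L@2, O@1, J@2, K@5) gives peak 10: s1:6  s2:10  s3:6  s4:4  s5:2  s6:2  s7:0.
Shift L→5, O→3, K→6.
Schedule M@1, N@1, L@5, O@3, J@2, K@6: s1:4  s2:5  s3:3  s4:3  s5:5  s6:5  s7:5 — peak 5.
Total porter-shifts = 30 over 7 shifts ⇒ peak ≥ ⌈30/7⌉ = 5, so 5 is optimal.

5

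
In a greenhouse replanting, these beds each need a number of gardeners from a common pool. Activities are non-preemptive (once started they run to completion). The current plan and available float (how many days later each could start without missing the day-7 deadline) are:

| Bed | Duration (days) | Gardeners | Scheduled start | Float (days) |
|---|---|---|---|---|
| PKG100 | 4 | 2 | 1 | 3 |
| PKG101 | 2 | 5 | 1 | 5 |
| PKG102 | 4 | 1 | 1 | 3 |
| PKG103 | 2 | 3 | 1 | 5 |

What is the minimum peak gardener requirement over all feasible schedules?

6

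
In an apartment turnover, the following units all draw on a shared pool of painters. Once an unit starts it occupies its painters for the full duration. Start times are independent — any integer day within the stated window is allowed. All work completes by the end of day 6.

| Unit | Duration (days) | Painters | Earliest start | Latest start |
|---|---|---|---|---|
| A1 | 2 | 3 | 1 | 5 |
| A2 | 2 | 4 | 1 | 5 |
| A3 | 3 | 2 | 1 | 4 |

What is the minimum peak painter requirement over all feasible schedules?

Early-start (A1@1, A2@1, A3@1) gives peak 9: d1:9  d2:9  d3:2  d4:0  d5:0  d6:0.
Shift A2→4.
Schedule A1@1, A2@4, A3@1: d1:5  d2:5  d3:2  d4:4  d5:4  d6:0 — peak 5.

5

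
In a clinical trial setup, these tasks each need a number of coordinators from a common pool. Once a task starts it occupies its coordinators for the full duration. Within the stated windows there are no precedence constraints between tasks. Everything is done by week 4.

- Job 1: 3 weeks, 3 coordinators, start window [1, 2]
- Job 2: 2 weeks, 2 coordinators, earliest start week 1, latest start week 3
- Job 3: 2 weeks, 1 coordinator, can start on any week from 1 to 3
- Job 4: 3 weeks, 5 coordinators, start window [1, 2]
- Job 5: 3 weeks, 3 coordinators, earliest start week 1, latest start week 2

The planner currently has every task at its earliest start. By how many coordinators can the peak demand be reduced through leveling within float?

1

Early-start peak: w1:14  w2:14  w3:11  w4:0 ⇒ 14.
Leveled (Job 1@1, Job 2@1, Job 3@3, Job 4@1, Job 5@1): w1:13  w2:13  w3:12  w4:1 ⇒ 13.
Reduction 14 − 13 = 1.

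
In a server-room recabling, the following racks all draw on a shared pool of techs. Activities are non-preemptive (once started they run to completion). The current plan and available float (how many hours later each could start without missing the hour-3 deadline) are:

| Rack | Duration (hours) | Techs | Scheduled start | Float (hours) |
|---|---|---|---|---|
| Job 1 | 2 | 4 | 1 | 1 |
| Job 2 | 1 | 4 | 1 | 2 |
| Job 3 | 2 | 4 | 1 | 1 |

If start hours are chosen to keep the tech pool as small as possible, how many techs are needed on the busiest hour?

8

Early-start (Job 1@1, Job 2@1, Job 3@1) gives peak 12: h1:12  h2:8  h3:0.
Shift Job 3→2.
Schedule Job 1@1, Job 2@1, Job 3@2: h1:8  h2:8  h3:4 — peak 8.
No arrangement of the 12 feasible schedules does better.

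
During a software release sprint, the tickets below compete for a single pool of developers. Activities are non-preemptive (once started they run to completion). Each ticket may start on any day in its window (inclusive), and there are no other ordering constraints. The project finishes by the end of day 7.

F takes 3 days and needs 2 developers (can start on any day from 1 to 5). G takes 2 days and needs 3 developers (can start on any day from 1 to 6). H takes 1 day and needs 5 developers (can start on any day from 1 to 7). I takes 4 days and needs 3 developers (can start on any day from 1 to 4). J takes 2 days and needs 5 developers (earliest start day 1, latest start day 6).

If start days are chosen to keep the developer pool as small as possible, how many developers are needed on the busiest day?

Early-start (F@1, G@1, H@1, I@1, J@1) gives peak 18: d1:18  d2:13  d3:5  d4:3  d5:0  d6:0  d7:0.
Shift G→4, I→2, J→6.
Schedule F@1, G@4, H@1, I@2, J@6: d1:7  d2:5  d3:5  d4:6  d5:6  d6:5  d7:5 — peak 7.

7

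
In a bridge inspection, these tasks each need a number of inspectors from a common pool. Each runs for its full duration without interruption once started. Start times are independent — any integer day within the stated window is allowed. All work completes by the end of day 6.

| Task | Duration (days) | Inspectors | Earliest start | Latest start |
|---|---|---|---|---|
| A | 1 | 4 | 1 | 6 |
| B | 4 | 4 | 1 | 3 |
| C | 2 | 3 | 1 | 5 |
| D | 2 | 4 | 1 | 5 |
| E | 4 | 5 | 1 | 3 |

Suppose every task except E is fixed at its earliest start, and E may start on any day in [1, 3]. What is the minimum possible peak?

15

E@1: d1:20  d2:16  d3:9  d4:9  d5:0  d6:0 → peak 20
E@2: d1:15  d2:16  d3:9  d4:9  d5:5  d6:0 → peak 16
E@3: d1:15  d2:11  d3:9  d4:9  d5:5  d6:5 → peak 15
Best is E@3, peak 15.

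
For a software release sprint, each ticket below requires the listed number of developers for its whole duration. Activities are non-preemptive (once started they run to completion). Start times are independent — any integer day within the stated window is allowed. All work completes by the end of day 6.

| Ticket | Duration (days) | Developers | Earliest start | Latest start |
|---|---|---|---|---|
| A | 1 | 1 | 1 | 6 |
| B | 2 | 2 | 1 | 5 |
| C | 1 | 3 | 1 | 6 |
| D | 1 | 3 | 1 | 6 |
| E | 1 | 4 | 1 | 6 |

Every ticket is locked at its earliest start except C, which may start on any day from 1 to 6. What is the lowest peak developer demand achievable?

10

C@1: d1:13  d2:2  d3:0  d4:0  d5:0  d6:0 → peak 13
C@2: d1:10  d2:5  d3:0  d4:0  d5:0  d6:0 → peak 10
C@3: d1:10  d2:2  d3:3  d4:0  d5:0  d6:0 → peak 10
C@4: d1:10  d2:2  d3:0  d4:3  d5:0  d6:0 → peak 10
C@5: d1:10  d2:2  d3:0  d4:0  d5:3  d6:0 → peak 10
C@6: d1:10  d2:2  d3:0  d4:0  d5:0  d6:3 → peak 10
Best is C@2, peak 10.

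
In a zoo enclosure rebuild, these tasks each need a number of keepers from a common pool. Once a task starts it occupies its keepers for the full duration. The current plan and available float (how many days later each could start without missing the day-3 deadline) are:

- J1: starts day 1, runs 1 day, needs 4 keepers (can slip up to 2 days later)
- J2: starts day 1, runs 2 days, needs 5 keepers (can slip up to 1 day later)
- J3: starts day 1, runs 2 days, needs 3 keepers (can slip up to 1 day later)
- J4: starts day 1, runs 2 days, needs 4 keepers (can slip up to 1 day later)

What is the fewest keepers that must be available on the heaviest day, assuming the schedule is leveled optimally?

12

Early-start (J1@1, J2@1, J3@1, J4@1) gives peak 16: d1:16  d2:12  d3:0.
Shift J4→2.
Schedule J1@1, J2@1, J3@1, J4@2: d1:12  d2:12  d3:4 — peak 12.
No arrangement of the 24 feasible schedules does better.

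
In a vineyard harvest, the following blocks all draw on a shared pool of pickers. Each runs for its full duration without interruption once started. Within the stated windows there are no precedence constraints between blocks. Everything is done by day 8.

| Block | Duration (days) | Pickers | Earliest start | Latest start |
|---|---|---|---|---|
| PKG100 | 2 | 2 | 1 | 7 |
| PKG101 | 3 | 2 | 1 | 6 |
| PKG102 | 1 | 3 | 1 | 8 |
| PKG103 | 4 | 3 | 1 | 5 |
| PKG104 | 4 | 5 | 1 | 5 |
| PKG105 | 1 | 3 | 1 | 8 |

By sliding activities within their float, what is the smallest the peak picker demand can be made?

Early-start (PKG100@1, PKG101@1, PKG102@1, PKG103@1, PKG104@1, PKG105@1) gives peak 18: d1:18  d2:12  d3:10  d4:8  d5:0  d6:0  d7:0  d8:0.
Shift PKG101→3, PKG102→6, PKG103→5, PKG105→7.
Schedule PKG100@1, PKG101@3, PKG102@6, PKG103@5, PKG104@1, PKG105@7: d1:7  d2:7  d3:7  d4:7  d5:5  d6:6  d7:6  d8:3 — peak 7.

7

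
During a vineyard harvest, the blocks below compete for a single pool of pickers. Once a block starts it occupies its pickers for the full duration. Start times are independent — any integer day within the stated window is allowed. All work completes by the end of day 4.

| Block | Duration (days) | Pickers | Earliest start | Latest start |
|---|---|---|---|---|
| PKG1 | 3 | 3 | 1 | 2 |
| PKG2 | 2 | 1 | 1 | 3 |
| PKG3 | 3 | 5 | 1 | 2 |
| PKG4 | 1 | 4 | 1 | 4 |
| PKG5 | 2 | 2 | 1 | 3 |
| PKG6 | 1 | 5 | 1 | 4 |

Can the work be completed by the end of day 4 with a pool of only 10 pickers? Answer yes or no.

yes

Schedule PKG1@1, PKG2@3, PKG3@1, PKG4@4, PKG5@1, PKG6@4: d1:10  d2:10  d3:9  d4:10 — peak 10 ≤ 10.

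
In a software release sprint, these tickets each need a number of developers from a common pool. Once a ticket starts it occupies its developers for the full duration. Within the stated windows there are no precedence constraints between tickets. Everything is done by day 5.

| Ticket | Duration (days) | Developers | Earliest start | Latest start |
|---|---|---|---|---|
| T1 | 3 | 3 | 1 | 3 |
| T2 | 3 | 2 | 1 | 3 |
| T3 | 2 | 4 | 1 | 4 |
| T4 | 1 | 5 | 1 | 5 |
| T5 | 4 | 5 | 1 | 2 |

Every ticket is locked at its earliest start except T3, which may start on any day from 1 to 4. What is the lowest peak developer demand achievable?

15

T3@1: d1:19  d2:14  d3:10  d4:5  d5:0 → peak 19
T3@2: d1:15  d2:14  d3:14  d4:5  d5:0 → peak 15
T3@3: d1:15  d2:10  d3:14  d4:9  d5:0 → peak 15
T3@4: d1:15  d2:10  d3:10  d4:9  d5:4 → peak 15
Best is T3@2, peak 15.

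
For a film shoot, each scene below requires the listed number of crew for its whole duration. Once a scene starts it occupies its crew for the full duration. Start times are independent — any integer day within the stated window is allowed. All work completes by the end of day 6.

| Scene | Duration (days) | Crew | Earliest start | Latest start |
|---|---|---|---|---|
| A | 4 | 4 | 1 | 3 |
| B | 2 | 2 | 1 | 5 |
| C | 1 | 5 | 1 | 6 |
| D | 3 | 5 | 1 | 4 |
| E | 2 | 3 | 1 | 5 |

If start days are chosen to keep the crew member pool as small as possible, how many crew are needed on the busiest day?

Early-start (A@1, B@1, C@1, D@1, E@1) gives peak 19: d1:19  d2:14  d3:9  d4:4  d5:0  d6:0.
Shift C→3, D→4.
Schedule A@1, B@1, C@3, D@4, E@1: d1:9  d2:9  d3:9  d4:9  d5:5  d6:5 — peak 9.

9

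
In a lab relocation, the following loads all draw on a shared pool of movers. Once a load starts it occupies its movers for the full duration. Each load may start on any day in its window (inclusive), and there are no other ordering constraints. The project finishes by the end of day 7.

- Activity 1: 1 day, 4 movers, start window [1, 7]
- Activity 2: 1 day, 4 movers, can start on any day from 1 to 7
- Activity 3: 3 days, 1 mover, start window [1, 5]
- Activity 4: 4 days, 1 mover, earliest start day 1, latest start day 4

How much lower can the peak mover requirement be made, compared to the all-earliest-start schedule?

6

Early-start peak: d1:10  d2:2  d3:2  d4:1  d5:0  d6:0  d7:0 ⇒ 10.
Leveled (Activity 1@1, Activity 2@2, Activity 3@3, Activity 4@3): d1:4  d2:4  d3:2  d4:2  d5:2  d6:1  d7:0 ⇒ 4.
Reduction 10 − 4 = 6.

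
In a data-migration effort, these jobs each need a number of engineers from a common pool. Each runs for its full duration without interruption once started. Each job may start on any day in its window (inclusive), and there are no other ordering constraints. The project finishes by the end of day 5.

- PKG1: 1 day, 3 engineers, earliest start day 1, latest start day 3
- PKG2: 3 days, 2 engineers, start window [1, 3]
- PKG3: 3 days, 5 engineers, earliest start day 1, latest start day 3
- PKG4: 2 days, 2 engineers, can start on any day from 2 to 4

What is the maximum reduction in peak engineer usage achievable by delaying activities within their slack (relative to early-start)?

3

Early-start peak: d1:10  d2:9  d3:9  d4:0  d5:0 ⇒ 10.
Leveled (PKG1@1, PKG2@1, PKG3@2, PKG4@4): d1:5  d2:7  d3:7  d4:7  d5:2 ⇒ 7.
Reduction 10 − 7 = 3.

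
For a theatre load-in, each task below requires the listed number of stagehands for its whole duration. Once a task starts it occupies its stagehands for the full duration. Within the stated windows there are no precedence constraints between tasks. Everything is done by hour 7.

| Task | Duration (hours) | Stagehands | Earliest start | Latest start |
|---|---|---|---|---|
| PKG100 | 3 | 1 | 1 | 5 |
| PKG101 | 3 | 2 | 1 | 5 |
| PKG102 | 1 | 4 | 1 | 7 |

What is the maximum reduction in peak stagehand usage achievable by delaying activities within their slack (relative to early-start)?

Early-start peak: h1:7  h2:3  h3:3  h4:0  h5:0  h6:0  h7:0 ⇒ 7.
Leveled (PKG100@1, PKG101@1, PKG102@4): h1:3  h2:3  h3:3  h4:4  h5:0  h6:0  h7:0 ⇒ 4.
Reduction 7 − 4 = 3.

3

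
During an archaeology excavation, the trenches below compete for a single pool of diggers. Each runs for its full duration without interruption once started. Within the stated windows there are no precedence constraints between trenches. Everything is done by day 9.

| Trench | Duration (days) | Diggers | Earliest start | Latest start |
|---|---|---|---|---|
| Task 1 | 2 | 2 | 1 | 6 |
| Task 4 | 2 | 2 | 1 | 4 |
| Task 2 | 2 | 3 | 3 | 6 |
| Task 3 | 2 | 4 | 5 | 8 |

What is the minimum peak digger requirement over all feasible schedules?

4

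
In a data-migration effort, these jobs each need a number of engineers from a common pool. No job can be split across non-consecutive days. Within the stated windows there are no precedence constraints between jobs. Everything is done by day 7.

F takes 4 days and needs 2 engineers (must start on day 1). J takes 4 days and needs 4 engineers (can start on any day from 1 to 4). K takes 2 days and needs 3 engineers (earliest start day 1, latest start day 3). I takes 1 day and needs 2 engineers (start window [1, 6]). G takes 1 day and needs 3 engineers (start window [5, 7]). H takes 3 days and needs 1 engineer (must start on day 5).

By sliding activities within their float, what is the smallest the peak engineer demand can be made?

7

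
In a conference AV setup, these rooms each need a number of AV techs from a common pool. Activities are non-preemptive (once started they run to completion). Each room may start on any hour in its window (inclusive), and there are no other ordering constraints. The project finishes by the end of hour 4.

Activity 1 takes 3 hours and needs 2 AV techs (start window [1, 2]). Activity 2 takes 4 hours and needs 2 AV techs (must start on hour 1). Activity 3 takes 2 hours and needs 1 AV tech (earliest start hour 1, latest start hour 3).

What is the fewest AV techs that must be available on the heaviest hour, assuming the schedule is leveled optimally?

Schedule Activity 1@1, Activity 2@1, Activity 3@1: h1:5  h2:5  h3:4  h4:2 — peak 5.
No arrangement of the 6 feasible schedules does better.

5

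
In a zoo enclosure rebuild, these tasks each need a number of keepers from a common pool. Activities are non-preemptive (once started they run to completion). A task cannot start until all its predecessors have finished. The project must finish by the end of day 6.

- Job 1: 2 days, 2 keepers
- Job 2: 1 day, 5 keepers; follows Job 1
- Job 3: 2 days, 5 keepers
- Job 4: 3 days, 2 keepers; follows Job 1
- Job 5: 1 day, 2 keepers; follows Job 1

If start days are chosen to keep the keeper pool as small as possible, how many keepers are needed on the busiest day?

7

Early-start (Job 1@1, Job 2@3, Job 3@1, Job 4@3, Job 5@3) gives peak 9: d1:7  d2:7  d3:9  d4:2  d5:2  d6:0.
Shift Job 5→4.
Schedule Job 1@1, Job 2@3, Job 3@1, Job 4@3, Job 5@4: d1:7  d2:7  d3:7  d4:4  d5:2  d6:0 — peak 7.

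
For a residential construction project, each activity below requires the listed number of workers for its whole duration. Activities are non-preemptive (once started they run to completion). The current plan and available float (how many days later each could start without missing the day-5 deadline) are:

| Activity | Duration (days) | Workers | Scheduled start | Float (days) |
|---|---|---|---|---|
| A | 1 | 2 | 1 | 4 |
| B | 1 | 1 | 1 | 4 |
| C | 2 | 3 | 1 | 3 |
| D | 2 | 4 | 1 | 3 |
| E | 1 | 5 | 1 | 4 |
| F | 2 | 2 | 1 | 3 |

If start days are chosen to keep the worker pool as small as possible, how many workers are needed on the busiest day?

6

Early-start (A@1, B@1, C@1, D@1, E@1, F@1) gives peak 17: d1:17  d2:9  d3:0  d4:0  d5:0.
Shift D→3, E→5, F→2.
Schedule A@1, B@1, C@1, D@3, E@5, F@2: d1:6  d2:5  d3:6  d4:4  d5:5 — peak 6.
Total worker-days = 26 over 5 days ⇒ peak ≥ ⌈26/5⌉ = 6, so 6 is optimal.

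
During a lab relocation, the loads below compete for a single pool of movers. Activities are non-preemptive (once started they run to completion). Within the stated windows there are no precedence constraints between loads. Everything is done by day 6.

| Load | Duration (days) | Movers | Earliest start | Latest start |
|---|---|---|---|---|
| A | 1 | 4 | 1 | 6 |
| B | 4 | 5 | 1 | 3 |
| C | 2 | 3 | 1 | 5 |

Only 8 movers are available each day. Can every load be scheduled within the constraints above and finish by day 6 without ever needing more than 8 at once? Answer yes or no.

yes

Schedule A@1, B@3, C@1: d1:7  d2:3  d3:5  d4:5  d5:5  d6:5 — peak 7 ≤ 8.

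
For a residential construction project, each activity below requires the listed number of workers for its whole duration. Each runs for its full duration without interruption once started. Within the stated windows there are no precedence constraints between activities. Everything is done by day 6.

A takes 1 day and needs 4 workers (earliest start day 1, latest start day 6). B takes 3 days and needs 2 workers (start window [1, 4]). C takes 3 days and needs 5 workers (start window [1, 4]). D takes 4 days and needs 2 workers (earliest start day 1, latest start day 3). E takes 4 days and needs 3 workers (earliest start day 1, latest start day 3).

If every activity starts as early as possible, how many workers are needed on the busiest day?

16

Early-start schedule: A@1, B@1, C@1, D@1, E@1.
Load per day: day 1: 16, day 2: 12, day 3: 12, day 4: 5, day 5: 0, day 6: 0.
Peak is 16.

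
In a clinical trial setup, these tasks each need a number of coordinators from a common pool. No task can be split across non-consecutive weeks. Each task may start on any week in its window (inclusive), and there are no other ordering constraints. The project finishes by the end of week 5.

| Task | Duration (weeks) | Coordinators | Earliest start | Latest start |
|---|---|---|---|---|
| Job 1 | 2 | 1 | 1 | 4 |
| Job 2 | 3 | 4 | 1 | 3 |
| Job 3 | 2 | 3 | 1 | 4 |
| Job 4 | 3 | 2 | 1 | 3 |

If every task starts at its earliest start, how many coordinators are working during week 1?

At early start, week 1 has: Job 1, Job 2, Job 3, Job 4.
Demand: 1 + 4 + 3 + 2 = 10.

10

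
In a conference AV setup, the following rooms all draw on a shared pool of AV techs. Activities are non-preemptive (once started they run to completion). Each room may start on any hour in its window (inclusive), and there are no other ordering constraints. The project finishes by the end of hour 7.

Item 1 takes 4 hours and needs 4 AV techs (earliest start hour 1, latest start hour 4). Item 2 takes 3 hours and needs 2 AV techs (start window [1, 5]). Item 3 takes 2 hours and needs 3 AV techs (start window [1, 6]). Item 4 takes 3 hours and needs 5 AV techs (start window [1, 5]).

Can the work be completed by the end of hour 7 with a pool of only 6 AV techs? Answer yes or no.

no

Total AV tech-hours = 43; over 7 hours the average is 43/7 > 6, so some hour must exceed 6.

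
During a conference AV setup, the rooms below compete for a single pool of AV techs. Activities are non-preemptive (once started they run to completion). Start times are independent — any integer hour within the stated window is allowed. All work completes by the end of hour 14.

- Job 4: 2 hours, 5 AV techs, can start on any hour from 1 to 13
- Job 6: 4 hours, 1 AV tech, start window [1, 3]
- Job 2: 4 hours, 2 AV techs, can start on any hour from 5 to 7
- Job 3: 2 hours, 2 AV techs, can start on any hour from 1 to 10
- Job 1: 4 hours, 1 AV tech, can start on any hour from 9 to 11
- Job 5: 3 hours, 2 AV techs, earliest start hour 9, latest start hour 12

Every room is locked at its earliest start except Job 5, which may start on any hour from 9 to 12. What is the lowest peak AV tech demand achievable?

Job 5@9: h1:8  h2:8  h3:1  h4:1  h5:2  h6:2  h7:2  h8:2  h9:3  h10:3  h11:3  h12:1  h13:0  h14:0 → peak 8
Job 5@10: h1:8  h2:8  h3:1  h4:1  h5:2  h6:2  h7:2  h8:2  h9:1  h10:3  h11:3  h12:3  h13:0  h14:0 → peak 8
Job 5@11: h1:8  h2:8  h3:1  h4:1  h5:2  h6:2  h7:2  h8:2  h9:1  h10:1  h11:3  h12:3  h13:2  h14:0 → peak 8
Job 5@12: h1:8  h2:8  h3:1  h4:1  h5:2  h6:2  h7:2  h8:2  h9:1  h10:1  h11:1  h12:3  h13:2  h14:2 → peak 8
Best is Job 5@9, peak 8.

8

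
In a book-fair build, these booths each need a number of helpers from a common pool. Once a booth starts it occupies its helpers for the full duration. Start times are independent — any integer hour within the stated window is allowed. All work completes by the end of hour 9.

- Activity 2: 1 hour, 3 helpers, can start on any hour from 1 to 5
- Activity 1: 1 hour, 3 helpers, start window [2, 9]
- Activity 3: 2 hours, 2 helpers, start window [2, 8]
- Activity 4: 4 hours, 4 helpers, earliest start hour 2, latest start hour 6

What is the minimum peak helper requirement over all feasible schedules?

4

Early-start (Activity 2@1, Activity 1@2, Activity 3@2, Activity 4@2) gives peak 9: h1:3  h2:9  h3:6  h4:4  h5:4  h6:0  h7:0  h8:0  h9:0.
Shift Activity 3→3, Activity 4→5.
Schedule Activity 2@1, Activity 1@2, Activity 3@3, Activity 4@5: h1:3  h2:3  h3:2  h4:2  h5:4  h6:4  h7:4  h8:4  h9:0 — peak 4.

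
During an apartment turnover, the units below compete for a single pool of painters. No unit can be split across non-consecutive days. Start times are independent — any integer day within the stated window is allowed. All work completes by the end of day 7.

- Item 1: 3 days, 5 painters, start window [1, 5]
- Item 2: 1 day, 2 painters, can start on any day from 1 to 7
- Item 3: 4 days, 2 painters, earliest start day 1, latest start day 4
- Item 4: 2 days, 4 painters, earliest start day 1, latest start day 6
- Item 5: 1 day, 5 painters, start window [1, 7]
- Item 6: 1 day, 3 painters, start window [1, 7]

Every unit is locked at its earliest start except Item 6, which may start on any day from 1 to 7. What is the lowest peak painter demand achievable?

Item 6@1: d1:21  d2:11  d3:7  d4:2  d5:0  d6:0  d7:0 → peak 21
Item 6@2: d1:18  d2:14  d3:7  d4:2  d5:0  d6:0  d7:0 → peak 18
Item 6@3: d1:18  d2:11  d3:10  d4:2  d5:0  d6:0  d7:0 → peak 18
Item 6@4: d1:18  d2:11  d3:7  d4:5  d5:0  d6:0  d7:0 → peak 18
Item 6@5: d1:18  d2:11  d3:7  d4:2  d5:3  d6:0  d7:0 → peak 18
Item 6@6: d1:18  d2:11  d3:7  d4:2  d5:0  d6:3  d7:0 → peak 18
Item 6@7: d1:18  d2:11  d3:7  d4:2  d5:0  d6:0  d7:3 → peak 18
Best is Item 6@2, peak 18.

18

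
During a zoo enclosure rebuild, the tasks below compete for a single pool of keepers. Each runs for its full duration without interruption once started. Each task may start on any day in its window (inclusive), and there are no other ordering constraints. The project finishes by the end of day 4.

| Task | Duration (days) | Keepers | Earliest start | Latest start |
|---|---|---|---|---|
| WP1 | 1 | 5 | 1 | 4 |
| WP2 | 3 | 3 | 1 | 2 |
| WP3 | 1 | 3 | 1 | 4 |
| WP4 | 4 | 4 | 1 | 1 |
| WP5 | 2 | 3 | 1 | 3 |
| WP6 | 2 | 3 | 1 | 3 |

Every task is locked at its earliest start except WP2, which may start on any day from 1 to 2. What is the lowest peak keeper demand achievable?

WP2@1: d1:21  d2:13  d3:7  d4:4 → peak 21
WP2@2: d1:18  d2:13  d3:7  d4:7 → peak 18
Best is WP2@2, peak 18.

18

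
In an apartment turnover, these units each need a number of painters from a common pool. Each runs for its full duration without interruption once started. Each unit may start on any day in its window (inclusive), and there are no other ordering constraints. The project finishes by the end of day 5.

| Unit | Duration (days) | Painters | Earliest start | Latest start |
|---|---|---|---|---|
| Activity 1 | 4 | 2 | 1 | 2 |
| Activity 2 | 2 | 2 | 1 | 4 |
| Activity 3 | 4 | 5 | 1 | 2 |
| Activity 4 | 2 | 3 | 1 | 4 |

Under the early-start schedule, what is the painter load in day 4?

7

At early start, day 4 has: Activity 1, Activity 3.
Demand: 2 + 5 = 7.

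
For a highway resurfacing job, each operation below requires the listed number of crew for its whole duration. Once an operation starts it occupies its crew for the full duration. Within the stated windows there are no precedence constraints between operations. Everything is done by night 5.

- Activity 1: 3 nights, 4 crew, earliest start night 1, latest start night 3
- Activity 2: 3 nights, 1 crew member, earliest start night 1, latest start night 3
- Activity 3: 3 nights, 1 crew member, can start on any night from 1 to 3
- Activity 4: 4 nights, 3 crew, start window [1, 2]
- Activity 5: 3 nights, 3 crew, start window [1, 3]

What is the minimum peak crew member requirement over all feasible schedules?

Schedule Activity 1@1, Activity 2@1, Activity 3@1, Activity 4@1, Activity 5@1: n1:12  n2:12  n3:12  n4:3  n5:0 — peak 12.

12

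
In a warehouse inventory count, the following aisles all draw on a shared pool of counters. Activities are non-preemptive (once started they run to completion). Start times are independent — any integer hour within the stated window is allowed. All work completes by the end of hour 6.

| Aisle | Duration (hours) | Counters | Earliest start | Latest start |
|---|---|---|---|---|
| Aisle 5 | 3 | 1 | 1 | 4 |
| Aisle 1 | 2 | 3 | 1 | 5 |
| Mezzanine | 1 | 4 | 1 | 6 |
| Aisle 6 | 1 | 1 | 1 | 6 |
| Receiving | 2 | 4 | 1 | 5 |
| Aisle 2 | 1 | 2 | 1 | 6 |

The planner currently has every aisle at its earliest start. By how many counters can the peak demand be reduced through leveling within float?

Early-start peak: h1:15  h2:8  h3:1  h4:0  h5:0  h6:0 ⇒ 15.
Leveled (Aisle 5@1, Aisle 1@1, Mezzanine@4, Aisle 6@3, Receiving@5, Aisle 2@3): h1:4  h2:4  h3:4  h4:4  h5:4  h6:4 ⇒ 4.
Reduction 15 − 4 = 11.

11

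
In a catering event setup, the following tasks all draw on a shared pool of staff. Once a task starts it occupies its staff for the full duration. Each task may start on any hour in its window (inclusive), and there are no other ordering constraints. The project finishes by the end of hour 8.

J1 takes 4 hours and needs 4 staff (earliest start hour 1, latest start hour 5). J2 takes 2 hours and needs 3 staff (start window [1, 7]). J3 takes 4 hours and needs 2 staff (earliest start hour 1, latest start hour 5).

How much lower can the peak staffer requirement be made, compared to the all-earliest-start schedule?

4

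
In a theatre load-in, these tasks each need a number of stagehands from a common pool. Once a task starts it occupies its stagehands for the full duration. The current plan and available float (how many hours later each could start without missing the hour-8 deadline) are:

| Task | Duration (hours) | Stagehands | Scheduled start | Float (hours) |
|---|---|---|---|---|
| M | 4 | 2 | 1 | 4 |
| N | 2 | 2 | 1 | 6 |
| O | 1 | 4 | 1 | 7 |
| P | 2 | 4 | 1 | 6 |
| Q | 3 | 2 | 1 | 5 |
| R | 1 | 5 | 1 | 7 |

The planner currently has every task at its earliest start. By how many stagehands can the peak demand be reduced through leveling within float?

13

Early-start peak: h1:19  h2:10  h3:4  h4:2  h5:0  h6:0  h7:0  h8:0 ⇒ 19.
Leveled (M@1, N@1, O@3, P@4, Q@5, R@8): h1:4  h2:4  h3:6  h4:6  h5:6  h6:2  h7:2  h8:5 ⇒ 6.
Reduction 19 − 6 = 13.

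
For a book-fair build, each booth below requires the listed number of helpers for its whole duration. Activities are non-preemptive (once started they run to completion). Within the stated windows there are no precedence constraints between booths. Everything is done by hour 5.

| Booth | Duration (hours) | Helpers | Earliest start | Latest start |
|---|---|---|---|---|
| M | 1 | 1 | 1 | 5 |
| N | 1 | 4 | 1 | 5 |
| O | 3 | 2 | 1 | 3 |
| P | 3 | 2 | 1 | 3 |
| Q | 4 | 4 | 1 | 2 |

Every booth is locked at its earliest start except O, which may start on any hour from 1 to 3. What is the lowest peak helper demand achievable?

O@1: h1:13  h2:8  h3:8  h4:4  h5:0 → peak 13
O@2: h1:11  h2:8  h3:8  h4:6  h5:0 → peak 11
O@3: h1:11  h2:6  h3:8  h4:6  h5:2 → peak 11
Best is O@2, peak 11.

11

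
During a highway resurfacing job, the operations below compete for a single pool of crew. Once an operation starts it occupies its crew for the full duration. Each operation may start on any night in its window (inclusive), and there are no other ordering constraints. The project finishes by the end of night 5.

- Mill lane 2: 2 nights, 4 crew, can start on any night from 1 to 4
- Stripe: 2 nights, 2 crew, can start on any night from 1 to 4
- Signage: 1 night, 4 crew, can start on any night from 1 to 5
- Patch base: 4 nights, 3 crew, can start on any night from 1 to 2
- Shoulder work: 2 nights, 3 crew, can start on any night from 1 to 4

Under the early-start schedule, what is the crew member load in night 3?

3

At early start, night 3 has: Patch base.
Demand: 3 = 3.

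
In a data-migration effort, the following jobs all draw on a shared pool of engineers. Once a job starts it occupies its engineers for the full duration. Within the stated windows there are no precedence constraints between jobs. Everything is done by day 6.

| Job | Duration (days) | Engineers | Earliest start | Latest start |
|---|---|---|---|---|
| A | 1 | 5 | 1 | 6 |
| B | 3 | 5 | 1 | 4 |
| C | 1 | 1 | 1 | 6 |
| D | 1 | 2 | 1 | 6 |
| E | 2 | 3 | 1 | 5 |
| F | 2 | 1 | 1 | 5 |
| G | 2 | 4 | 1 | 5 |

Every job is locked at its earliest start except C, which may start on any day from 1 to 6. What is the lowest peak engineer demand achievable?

20

C@1: d1:21  d2:13  d3:5  d4:0  d5:0  d6:0 → peak 21
C@2: d1:20  d2:14  d3:5  d4:0  d5:0  d6:0 → peak 20
C@3: d1:20  d2:13  d3:6  d4:0  d5:0  d6:0 → peak 20
C@4: d1:20  d2:13  d3:5  d4:1  d5:0  d6:0 → peak 20
C@5: d1:20  d2:13  d3:5  d4:0  d5:1  d6:0 → peak 20
C@6: d1:20  d2:13  d3:5  d4:0  d5:0  d6:1 → peak 20
Best is C@2, peak 20.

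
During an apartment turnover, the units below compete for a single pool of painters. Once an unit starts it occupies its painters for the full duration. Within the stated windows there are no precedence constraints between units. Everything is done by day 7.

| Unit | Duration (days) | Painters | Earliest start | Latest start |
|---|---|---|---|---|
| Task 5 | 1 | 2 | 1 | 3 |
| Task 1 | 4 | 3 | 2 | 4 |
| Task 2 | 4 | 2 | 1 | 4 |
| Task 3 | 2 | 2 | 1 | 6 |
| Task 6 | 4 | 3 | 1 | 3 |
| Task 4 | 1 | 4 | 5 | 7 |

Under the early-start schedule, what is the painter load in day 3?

At early start, day 3 has: Task 1, Task 2, Task 6.
Demand: 3 + 2 + 3 = 8.

8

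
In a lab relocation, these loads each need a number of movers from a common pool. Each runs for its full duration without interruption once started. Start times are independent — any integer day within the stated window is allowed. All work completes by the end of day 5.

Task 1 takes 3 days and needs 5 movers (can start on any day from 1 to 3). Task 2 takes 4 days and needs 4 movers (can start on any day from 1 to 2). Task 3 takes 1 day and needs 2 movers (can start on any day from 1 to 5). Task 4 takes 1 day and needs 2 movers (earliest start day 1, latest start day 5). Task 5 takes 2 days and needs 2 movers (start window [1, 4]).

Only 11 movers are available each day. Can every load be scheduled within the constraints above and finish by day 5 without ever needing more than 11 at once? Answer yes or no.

yes

Schedule Task 1@1, Task 2@1, Task 3@4, Task 4@5, Task 5@4: d1:9  d2:9  d3:9  d4:8  d5:4 — peak 9 ≤ 11.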